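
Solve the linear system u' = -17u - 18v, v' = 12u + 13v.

Coefficient matrix A = [[-17, -18], [12, 13]].
Characteristic polynomial det(A - λI) = λ^2 + 4λ - 5 = 0.
Eigenvalues λ = -5, 1.
For λ=-5: (A-λI) row 1 is [-12, -18], so an eigenvector is (-3, 2).
For λ=1: (A-λI) row 1 is [-18, -18], so an eigenvector is (1, -1).
General solution: c_1e^(-5t)(-3,2) + c_2e^(t)(1,-1).

u(t) = -3c_1e^(-5t) + c_2e^(t), v(t) = 2c_1e^(-5t) - c_2e^(t)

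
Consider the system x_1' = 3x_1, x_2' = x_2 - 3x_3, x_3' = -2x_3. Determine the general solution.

Coefficient matrix A = [[3, 0, 0], [0, 1, -3], [0, 0, -2]].
det(A - λI) = 0 gives eigenvalues λ = 3, 1, -2.
For λ=3: eigenvector (1,0,0).
For λ=1: eigenvector (0,1,0).
For λ=-2: eigenvector (0,1,1).
General solution: c_1e^(3t)(1,0,0) + c_2e^(t)(0,1,0) + c_3e^(-2t)(0,1,1).

x_1(t) = c_1e^(3t), x_2(t) = c_2e^(t) + c_3e^(-2t), x_3(t) = c_3e^(-2t)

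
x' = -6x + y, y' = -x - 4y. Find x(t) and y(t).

x(t) = K_1e^(-5t) + K_2te^(-5t) - 3K_2e^(-5t), y(t) = K_1e^(-5t) + K_2te^(-5t) - 2K_2e^(-5t)

Coefficient matrix A = [[-6, 1], [-1, -4]].
Characteristic polynomial det(A - λI) = λ^2 + 10λ + 25 = 0.
Single eigenvalue λ = -5 with algebraic multiplicity 2.
Eigenvector v = (1,1); generalized eigenvector w with (A-λI)w=v is (-3,-2).
General solution: e^(-5t)[K_1·v + K_2·(t·v + w)].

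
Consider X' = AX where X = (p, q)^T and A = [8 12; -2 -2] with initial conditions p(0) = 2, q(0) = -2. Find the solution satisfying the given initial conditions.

Coefficient matrix A = [[8, 12], [-2, -2]].
Characteristic polynomial det(A - λI) = λ^2 - 6λ + 8 = 0.
Eigenvalues λ = 2, 4.
For λ=2: (A-λI) row 1 is [6, 12], so an eigenvector is (-2, 1).
For λ=4: (A-λI) row 1 is [4, 12], so an eigenvector is (3, -1).
General solution: K_1e^(2t)(-2,1) + K_2e^(4t)(3,-1).
Applying p(0)=2, q(0)=-2 gives K_1=-4, K_2=-2.

p(t) = -6e^(4t) + 8e^(2t), q(t) = 2e^(4t) - 4e^(2t)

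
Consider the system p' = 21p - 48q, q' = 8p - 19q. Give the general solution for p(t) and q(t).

p(t) = 3c_1e^(5t) + 2c_2e^(-3t), q(t) = c_1e^(5t) + c_2e^(-3t)

Coefficient matrix A = [[21, -48], [8, -19]].
Characteristic polynomial det(A - λI) = λ^2 - 2λ - 15 = 0.
Eigenvalues λ = 5, -3.
For λ=5: (A-λI) row 1 is [16, -48], so an eigenvector is (3, 1).
For λ=-3: (A-λI) row 1 is [24, -48], so an eigenvector is (2, 1).
General solution: c_1e^(5t)(3,1) + c_2e^(-3t)(2,1).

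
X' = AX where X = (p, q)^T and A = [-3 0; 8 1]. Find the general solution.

Coefficient matrix A = [[-3, 0], [8, 1]].
Characteristic polynomial det(A - λI) = λ^2 + 2λ - 3 = 0.
Eigenvalues λ = -3, 1.
For λ=-3: (A-λI) row 2 is [8, 4], so an eigenvector is (-1, 2).
For λ=1: (A-λI) row 1 is [-4, 0], so an eigenvector is (0, -1).
General solution: K_1e^(-3t)(-1,2) + K_2e^(t)(0,-1).

p(t) = -K_1e^(-3t), q(t) = 2K_1e^(-3t) - K_2e^(t)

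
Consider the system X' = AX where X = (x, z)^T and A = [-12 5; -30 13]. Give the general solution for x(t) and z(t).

Coefficient matrix A = [[-12, 5], [-30, 13]].
Characteristic polynomial det(A - λI) = λ^2 - λ - 6 = 0.
Eigenvalues λ = -2, 3.
For λ=-2: (A-λI) row 1 is [-10, 5], so an eigenvector is (-1, -2).
For λ=3: (A-λI) row 1 is [-15, 5], so an eigenvector is (1, 3).
General solution: C_1e^(-2t)(-1,-2) + C_2e^(3t)(1,3).

x(t) = -C_1e^(-2t) + C_2e^(3t), z(t) = -2C_1e^(-2t) + 3C_2e^(3t)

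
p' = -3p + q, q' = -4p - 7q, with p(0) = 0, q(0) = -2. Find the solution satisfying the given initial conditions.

Coefficient matrix A = [[-3, 1], [-4, -7]].
Characteristic polynomial det(A - λI) = λ^2 + 10λ + 25 = 0.
Single eigenvalue λ = -5 with algebraic multiplicity 2.
Eigenvector v = (1,-2); generalized eigenvector w with (A-λI)w=v is (1,-1).
General solution: e^(-5t)[K_1·v + K_2·(t·v + w)].
Applying p(0)=0, q(0)=-2 gives K_1=2, K_2=-2.

p(t) = -2te^(-5t), q(t) = 4te^(-5t) - 2e^(-5t)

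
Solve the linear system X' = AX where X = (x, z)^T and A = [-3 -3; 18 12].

Coefficient matrix A = [[-3, -3], [18, 12]].
Characteristic polynomial det(A - λI) = λ^2 - 9λ + 18 = 0.
Eigenvalues λ = 6, 3.
For λ=6: (A-λI) row 1 is [-9, -3], so an eigenvector is (-1, 3).
For λ=3: (A-λI) row 1 is [-6, -3], so an eigenvector is (-1, 2).
General solution: K_1e^(6t)(-1,3) + K_2e^(3t)(-1,2).

x(t) = -K_1e^(6t) - K_2e^(3t), z(t) = 3K_1e^(6t) + 2K_2e^(3t)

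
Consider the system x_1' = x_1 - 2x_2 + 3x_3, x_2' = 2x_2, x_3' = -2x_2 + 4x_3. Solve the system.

x_1(t) = C_1e^(2t) + C_2e^(4t) - C_3e^(t), x_2(t) = C_1e^(2t), x_3(t) = C_1e^(2t) + C_2e^(4t)

Coefficient matrix A = [[1, -2, 3], [0, 2, 0], [0, -2, 4]].
det(A - λI) = 0 gives eigenvalues λ = 2, 4, 1.
For λ=2: eigenvector (1,1,1).
For λ=4: eigenvector (1,0,1).
For λ=1: eigenvector (-1,0,0).
General solution: C_1e^(2t)(1,1,1) + C_2e^(4t)(1,0,1) + C_3e^(t)(-1,0,0).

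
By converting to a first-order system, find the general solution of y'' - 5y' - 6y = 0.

y(t) = K_1e^(-t) + K_2e^(6t)

Let x_1 = y, x_2 = y'. Then x_1' = x_2 and x_2' = 6x_1 + 5x_2.
A = [[0,1],[6,5]]; det(A-λI) = λ^2 - 5λ - 6.
Eigenvalues λ = -1, 6 with eigenvectors (1,-1), (1,6).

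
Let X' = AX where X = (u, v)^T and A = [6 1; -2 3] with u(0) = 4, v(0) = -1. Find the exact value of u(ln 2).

A = [[6,1],[-2,3]]; eigenvalues λ = 5, 4.
Eigenvectors: (1,-1) for λ=5, (1,-2) for λ=4.
From the initial condition, c_1 = 7, c_2 = -3.
u(ln 2) = (7)(2^5)(1) + (-3)(2^4)(1) = 176.

176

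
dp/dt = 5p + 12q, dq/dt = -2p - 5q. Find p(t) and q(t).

p(t) = 2c_1e^(-t) + 3c_2e^(t), q(t) = -c_1e^(-t) - c_2e^(t)

Coefficient matrix A = [[5, 12], [-2, -5]].
Characteristic polynomial det(A - λI) = λ^2 - 1 = 0.
Eigenvalues λ = -1, 1.
For λ=-1: (A-λI) row 1 is [6, 12], so an eigenvector is (2, -1).
For λ=1: (A-λI) row 1 is [4, 12], so an eigenvector is (3, -1).
General solution: c_1e^(-t)(2,-1) + c_2e^(t)(3,-1).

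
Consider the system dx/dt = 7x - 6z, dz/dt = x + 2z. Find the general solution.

Coefficient matrix A = [[7, -6], [1, 2]].
Characteristic polynomial det(A - λI) = λ^2 - 9λ + 20 = 0.
Eigenvalues λ = 4, 5.
For λ=4: (A-λI) row 1 is [3, -6], so an eigenvector is (-2, -1).
For λ=5: (A-λI) row 1 is [2, -6], so an eigenvector is (3, 1).
General solution: K_1e^(4t)(-2,-1) + K_2e^(5t)(3,1).

x(t) = -2K_1e^(4t) + 3K_2e^(5t), z(t) = -K_1e^(4t) + K_2e^(5t)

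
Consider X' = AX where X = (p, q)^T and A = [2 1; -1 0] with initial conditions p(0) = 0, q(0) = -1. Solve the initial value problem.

p(t) = -te^(t), q(t) = te^(t) - e^(t)

Coefficient matrix A = [[2, 1], [-1, 0]].
Characteristic polynomial det(A - λI) = λ^2 - 2λ + 1 = 0.
Single eigenvalue λ = 1 with algebraic multiplicity 2.
Eigenvector v = (-1,1); generalized eigenvector w with (A-λI)w=v is (-2,1).
General solution: e^(t)[K_1·v + K_2·(t·v + w)].
Applying p(0)=0, q(0)=-1 gives K_1=-2, K_2=1.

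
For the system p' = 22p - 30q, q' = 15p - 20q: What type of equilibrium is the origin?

A = [[22,-30],[15,-20]]; det(A-λI) = λ^2 - 2λ + 10.
λ = 1 ± 3i: positive real part.

unstable spiral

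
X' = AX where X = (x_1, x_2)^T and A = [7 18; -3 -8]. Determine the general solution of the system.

Coefficient matrix A = [[7, 18], [-3, -8]].
Characteristic polynomial det(A - λI) = λ^2 + λ - 2 = 0.
Eigenvalues λ = 1, -2.
For λ=1: (A-λI) row 1 is [6, 18], so an eigenvector is (3, -1).
For λ=-2: (A-λI) row 1 is [9, 18], so an eigenvector is (-2, 1).
General solution: C_1e^(t)(3,-1) + C_2e^(-2t)(-2,1).

x_1(t) = 3C_1e^(t) - 2C_2e^(-2t), x_2(t) = -C_1e^(t) + C_2e^(-2t)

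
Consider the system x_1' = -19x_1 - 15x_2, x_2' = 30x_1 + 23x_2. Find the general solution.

Coefficient matrix A = [[-19, -15], [30, 23]].
Characteristic polynomial det(A - λI) = λ^2 - 4λ + 13 = 0.
Eigenvalues λ = 2 ± 3i (complex conjugate pair).
For λ=2+3i: an eigenvector is (-1,1) - i(2,-3) = (-1 - 2i, 1 + 3i).
A real fundamental pair from Re and Im of e^((2+3i)t)v: X_1 = e^(2t)(cos(3t)·(-1,1) + sin(3t)·(2,-3)), X_2 = e^(2t)(sin(3t)·(-1,1) - cos(3t)·(2,-3)).
General solution: c_1X_1 + c_2X_2.

x_1(t) = 2c_1e^(2t)sin(3t) - c_1e^(2t)cos(3t) - c_2e^(2t)sin(3t) - 2c_2e^(2t)cos(3t), x_2(t) = -3c_1e^(2t)sin(3t) + c_1e^(2t)cos(3t) + c_2e^(2t)sin(3t) + 3c_2e^(2t)cos(3t)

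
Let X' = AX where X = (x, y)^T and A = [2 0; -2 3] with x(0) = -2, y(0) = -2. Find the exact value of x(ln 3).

-18

A = [[2,0],[-2,3]]; eigenvalues λ = 2, 3.
Eigenvectors: (1,2) for λ=2, (0,-1) for λ=3.
From the initial condition, c_1 = -2, c_2 = -2.
x(ln 3) = (-2)(3^2)(1) + (-2)(3^3)(0) = -18.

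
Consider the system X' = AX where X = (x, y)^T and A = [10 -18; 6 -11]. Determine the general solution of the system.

x(t) = 2K_1e^(t) - 3K_2e^(-2t), y(t) = K_1e^(t) - 2K_2e^(-2t)

Coefficient matrix A = [[10, -18], [6, -11]].
Characteristic polynomial det(A - λI) = λ^2 + λ - 2 = 0.
Eigenvalues λ = 1, -2.
For λ=1: (A-λI) row 1 is [9, -18], so an eigenvector is (2, 1).
For λ=-2: (A-λI) row 1 is [12, -18], so an eigenvector is (-3, -2).
General solution: K_1e^(t)(2,1) + K_2e^(-2t)(-3,-2).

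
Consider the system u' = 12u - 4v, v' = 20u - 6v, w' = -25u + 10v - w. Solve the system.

Coefficient matrix A = [[12, -4, 0], [20, -6, 0], [-25, 10, -1]].
det(A - λI) = 0 gives eigenvalues λ = 4, 2, -1.
For λ=4: eigenvector (1,2,-1).
For λ=2: eigenvector (2,5,0).
For λ=-1: eigenvector (0,0,1).
General solution: C_1e^(4t)(1,2,-1) + C_2e^(2t)(2,5,0) + C_3e^(-t)(0,0,1).

u(t) = C_1e^(4t) + 2C_2e^(2t), v(t) = 2C_1e^(4t) + 5C_2e^(2t), w(t) = -C_1e^(4t) + C_3e^(-t)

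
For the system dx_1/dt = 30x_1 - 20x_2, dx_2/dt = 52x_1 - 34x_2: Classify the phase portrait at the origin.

stable spiral

A = [[30,-20],[52,-34]]; det(A-λI) = λ^2 + 4λ + 20.
λ = -2 ± 4i: negative real part.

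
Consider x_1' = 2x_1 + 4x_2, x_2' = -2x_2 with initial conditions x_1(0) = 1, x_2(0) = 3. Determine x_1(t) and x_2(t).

Coefficient matrix A = [[2, 4], [0, -2]].
Characteristic polynomial det(A - λI) = λ^2 - 4 = 0.
Eigenvalues λ = 2, -2.
For λ=2: (A-λI) row 1 is [0, 4], so an eigenvector is (-1, 0).
For λ=-2: (A-λI) row 1 is [4, 4], so an eigenvector is (-1, 1).
General solution: c_1e^(2t)(-1,0) + c_2e^(-2t)(-1,1).
Applying x_1(0)=1, x_2(0)=3 gives c_1=-4, c_2=3.

x_1(t) = 4e^(2t) - 3e^(-2t), x_2(t) = 3e^(-2t)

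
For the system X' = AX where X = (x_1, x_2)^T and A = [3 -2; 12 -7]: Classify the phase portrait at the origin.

stable node

A = [[3,-2],[12,-7]]; det(A-λI) = λ^2 + 4λ + 3.
λ = -1, -3: both negative.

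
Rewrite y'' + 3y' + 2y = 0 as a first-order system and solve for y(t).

y(t) = C_1e^(-t) + C_2e^(-2t)

Let x_1 = y, x_2 = y'. Then x_1' = x_2 and x_2' = -2x_1 - 3x_2.
A = [[0,1],[-2,-3]]; det(A-λI) = λ^2 + 3λ + 2.
Eigenvalues λ = -1, -2 with eigenvectors (1,-1), (1,-2).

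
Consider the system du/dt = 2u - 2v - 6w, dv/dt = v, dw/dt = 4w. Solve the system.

u(t) = 2K_1e^(t) + K_2e^(2t) - 3K_3e^(4t), v(t) = K_1e^(t), w(t) = K_3e^(4t)

Coefficient matrix A = [[2, -2, -6], [0, 1, 0], [0, 0, 4]].
det(A - λI) = 0 gives eigenvalues λ = 1, 2, 4.
For λ=1: eigenvector (2,1,0).
For λ=2: eigenvector (1,0,0).
For λ=4: eigenvector (-3,0,1).
General solution: K_1e^(t)(2,1,0) + K_2e^(2t)(1,0,0) + K_3e^(4t)(-3,0,1).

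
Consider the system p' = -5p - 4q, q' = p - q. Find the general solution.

Coefficient matrix A = [[-5, -4], [1, -1]].
Characteristic polynomial det(A - λI) = λ^2 + 6λ + 9 = 0.
Single eigenvalue λ = -3 with algebraic multiplicity 2.
Eigenvector v = (2,-1); generalized eigenvector w with (A-λI)w=v is (1,-1).
General solution: e^(-3t)[C_1·v + C_2·(t·v + w)].

p(t) = 2C_1e^(-3t) + 2C_2te^(-3t) + C_2e^(-3t), q(t) = -C_1e^(-3t) - C_2te^(-3t) - C_2e^(-3t)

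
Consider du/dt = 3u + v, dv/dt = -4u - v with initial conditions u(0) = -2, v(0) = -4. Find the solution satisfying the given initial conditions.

Coefficient matrix A = [[3, 1], [-4, -1]].
Characteristic polynomial det(A - λI) = λ^2 - 2λ + 1 = 0.
Single eigenvalue λ = 1 with algebraic multiplicity 2.
Eigenvector v = (-1,2); generalized eigenvector w with (A-λI)w=v is (-1,1).
General solution: e^(t)[c_1·v + c_2·(t·v + w)].
Applying u(0)=-2, v(0)=-4 gives c_1=-6, c_2=8.

u(t) = -8te^(t) - 2e^(t), v(t) = 16te^(t) - 4e^(t)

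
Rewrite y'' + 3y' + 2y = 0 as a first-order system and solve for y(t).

Let x_1 = y, x_2 = y'. Then x_1' = x_2 and x_2' = -2x_1 - 3x_2.
A = [[0,1],[-2,-3]]; det(A-λI) = λ^2 + 3λ + 2.
Eigenvalues λ = -1, -2 with eigenvectors (1,-1), (1,-2).

y(t) = K_1e^(-t) + K_2e^(-2t)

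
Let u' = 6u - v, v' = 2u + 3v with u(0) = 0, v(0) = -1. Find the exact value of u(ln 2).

A = [[6,-1],[2,3]]; eigenvalues λ = 4, 5.
Eigenvectors: (1,2) for λ=4, (-1,-1) for λ=5.
From the initial condition, c_1 = -1, c_2 = -1.
u(ln 2) = (-1)(2^4)(1) + (-1)(2^5)(-1) = 16.

16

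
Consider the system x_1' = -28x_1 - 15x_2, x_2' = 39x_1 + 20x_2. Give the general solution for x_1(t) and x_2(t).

x_1(t) = C_1e^(-4t)sin(3t) - 2C_1e^(-4t)cos(3t) - 2C_2e^(-4t)sin(3t) - C_2e^(-4t)cos(3t), x_2(t) = -2C_1e^(-4t)sin(3t) + 3C_1e^(-4t)cos(3t) + 3C_2e^(-4t)sin(3t) + 2C_2e^(-4t)cos(3t)

Coefficient matrix A = [[-28, -15], [39, 20]].
Characteristic polynomial det(A - λI) = λ^2 + 8λ + 25 = 0.
Eigenvalues λ = -4 ± 3i (complex conjugate pair).
For λ=-4+3i: an eigenvector is (-2,3) - i(1,-2) = (-2 - i, 3 + 2i).
A real fundamental pair from Re and Im of e^((-4+3i)t)v: X_1 = e^(-4t)(cos(3t)·(-2,3) + sin(3t)·(1,-2)), X_2 = e^(-4t)(sin(3t)·(-2,3) - cos(3t)·(1,-2)).
General solution: C_1X_1 + C_2X_2.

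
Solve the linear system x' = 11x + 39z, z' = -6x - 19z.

Coefficient matrix A = [[11, 39], [-6, -19]].
Characteristic polynomial det(A - λI) = λ^2 + 8λ + 25 = 0.
Eigenvalues λ = -4 ± 3i (complex conjugate pair).
For λ=-4+3i: an eigenvector is (3,-1) - i(2,-1) = (3 - 2i, -1 + i).
A real fundamental pair from Re and Im of e^((-4+3i)t)v: X_1 = e^(-4t)(cos(3t)·(3,-1) + sin(3t)·(2,-1)), X_2 = e^(-4t)(sin(3t)·(3,-1) - cos(3t)·(2,-1)).
General solution: C_1X_1 + C_2X_2.

x(t) = 2C_1e^(-4t)sin(3t) + 3C_1e^(-4t)cos(3t) + 3C_2e^(-4t)sin(3t) - 2C_2e^(-4t)cos(3t), z(t) = -C_1e^(-4t)sin(3t) - C_1e^(-4t)cos(3t) - C_2e^(-4t)sin(3t) + C_2e^(-4t)cos(3t)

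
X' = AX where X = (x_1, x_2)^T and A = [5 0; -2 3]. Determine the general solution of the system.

x_1(t) = C_2e^(5t), x_2(t) = -C_1e^(3t) - C_2e^(5t)

Coefficient matrix A = [[5, 0], [-2, 3]].
Characteristic polynomial det(A - λI) = λ^2 - 8λ + 15 = 0.
Eigenvalues λ = 3, 5.
For λ=3: (A-λI) row 1 is [2, 0], so an eigenvector is (0, -1).
For λ=5: (A-λI) row 2 is [-2, -2], so an eigenvector is (1, -1).
General solution: C_1e^(3t)(0,-1) + C_2e^(5t)(1,-1).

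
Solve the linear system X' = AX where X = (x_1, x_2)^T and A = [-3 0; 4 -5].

x_1(t) = -C_2e^(-3t), x_2(t) = -C_1e^(-5t) - 2C_2e^(-3t)

Coefficient matrix A = [[-3, 0], [4, -5]].
Characteristic polynomial det(A - λI) = λ^2 + 8λ + 15 = 0.
Eigenvalues λ = -5, -3.
For λ=-5: (A-λI) row 1 is [2, 0], so an eigenvector is (0, -1).
For λ=-3: (A-λI) row 2 is [4, -2], so an eigenvector is (-1, -2).
General solution: C_1e^(-5t)(0,-1) + C_2e^(-3t)(-1,-2).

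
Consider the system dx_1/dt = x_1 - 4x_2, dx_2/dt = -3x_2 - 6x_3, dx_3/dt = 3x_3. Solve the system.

Coefficient matrix A = [[1, -4, 0], [0, -3, -6], [0, 0, 3]].
det(A - λI) = 0 gives eigenvalues λ = -3, 1, 3.
For λ=-3: eigenvector (1,1,0).
For λ=1: eigenvector (1,0,0).
For λ=3: eigenvector (2,-1,1).
General solution: K_1e^(-3t)(1,1,0) + K_2e^(t)(1,0,0) + K_3e^(3t)(2,-1,1).

x_1(t) = K_1e^(-3t) + K_2e^(t) + 2K_3e^(3t), x_2(t) = K_1e^(-3t) - K_3e^(3t), x_3(t) = K_3e^(3t)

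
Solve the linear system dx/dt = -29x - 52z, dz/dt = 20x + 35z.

x(t) = -2c_1e^(3t)sin(4t) - 3c_1e^(3t)cos(4t) - 3c_2e^(3t)sin(4t) + 2c_2e^(3t)cos(4t), z(t) = c_1e^(3t)sin(4t) + 2c_1e^(3t)cos(4t) + 2c_2e^(3t)sin(4t) - c_2e^(3t)cos(4t)

Coefficient matrix A = [[-29, -52], [20, 35]].
Characteristic polynomial det(A - λI) = λ^2 - 6λ + 25 = 0.
Eigenvalues λ = 3 ± 4i (complex conjugate pair).
For λ=3+4i: an eigenvector is (-3,2) - i(-2,1) = (-3 + 2i, 2 - i).
A real fundamental pair from Re and Im of e^((3+4i)t)v: X_1 = e^(3t)(cos(4t)·(-3,2) + sin(4t)·(-2,1)), X_2 = e^(3t)(sin(4t)·(-3,2) - cos(4t)·(-2,1)).
General solution: c_1X_1 + c_2X_2.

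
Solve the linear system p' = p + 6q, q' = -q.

p(t) = 3C_1e^(-t) + C_2e^(t), q(t) = -C_1e^(-t)

Coefficient matrix A = [[1, 6], [0, -1]].
Characteristic polynomial det(A - λI) = λ^2 - 1 = 0.
Eigenvalues λ = -1, 1.
For λ=-1: (A-λI) row 1 is [2, 6], so an eigenvector is (3, -1).
For λ=1: (A-λI) row 1 is [0, 6], so an eigenvector is (1, 0).
General solution: C_1e^(-t)(3,-1) + C_2e^(t)(1,0).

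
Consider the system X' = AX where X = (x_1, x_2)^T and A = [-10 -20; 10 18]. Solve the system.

Coefficient matrix A = [[-10, -20], [10, 18]].
Characteristic polynomial det(A - λI) = λ^2 - 8λ + 20 = 0.
Eigenvalues λ = 4 ± 2i (complex conjugate pair).
For λ=4+2i: an eigenvector is (3,-2) - i(-1,1) = (3 + i, -2 - i).
A real fundamental pair from Re and Im of e^((4+2i)t)v: X_1 = e^(4t)(cos(2t)·(3,-2) + sin(2t)·(-1,1)), X_2 = e^(4t)(sin(2t)·(3,-2) - cos(2t)·(-1,1)).
General solution: C_1X_1 + C_2X_2.

x_1(t) = -C_1e^(4t)sin(2t) + 3C_1e^(4t)cos(2t) + 3C_2e^(4t)sin(2t) + C_2e^(4t)cos(2t), x_2(t) = C_1e^(4t)sin(2t) - 2C_1e^(4t)cos(2t) - 2C_2e^(4t)sin(2t) - C_2e^(4t)cos(2t)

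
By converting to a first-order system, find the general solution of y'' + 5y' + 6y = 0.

Let x_1 = y, x_2 = y'. Then x_1' = x_2 and x_2' = -6x_1 - 5x_2.
A = [[0,1],[-6,-5]]; det(A-λI) = λ^2 + 5λ + 6.
Eigenvalues λ = -2, -3 with eigenvectors (1,-2), (1,-3).

y(t) = c_1e^(-2t) + c_2e^(-3t)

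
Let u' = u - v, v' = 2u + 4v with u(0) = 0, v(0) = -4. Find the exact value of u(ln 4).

A = [[1,-1],[2,4]]; eigenvalues λ = 2, 3.
Eigenvectors: (-1,1) for λ=2, (-1,2) for λ=3.
From the initial condition, c_1 = 4, c_2 = -4.
u(ln 4) = (4)(4^2)(-1) + (-4)(4^3)(-1) = 192.

192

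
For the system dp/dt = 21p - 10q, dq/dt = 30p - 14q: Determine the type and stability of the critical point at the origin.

unstable node

A = [[21,-10],[30,-14]]; det(A-λI) = λ^2 - 7λ + 6.
λ = 1, 6: both positive.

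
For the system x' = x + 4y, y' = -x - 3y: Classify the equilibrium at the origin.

A = [[1,4],[-1,-3]]; det(A-λI) = λ^2 + 2λ + 1.
repeated λ = -1 with a single eigenvector.

stable improper node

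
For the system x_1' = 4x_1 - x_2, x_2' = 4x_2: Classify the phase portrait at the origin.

A = [[4,-1],[0,4]]; det(A-λI) = λ^2 - 8λ + 16.
repeated λ = 4 with a single eigenvector.

unstable improper node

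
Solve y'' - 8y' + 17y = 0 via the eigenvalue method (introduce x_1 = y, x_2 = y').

Let x_1 = y, x_2 = y'. Then x_1' = x_2 and x_2' = -17x_1 + 8x_2.
A = [[0,1],[-17,8]]; det(A-λI) = λ^2 - 8λ + 17.
Eigenvalues λ = 4 ± i.

y(t) = C_1e^(4t)cos(t) + C_2e^(4t)sin(t)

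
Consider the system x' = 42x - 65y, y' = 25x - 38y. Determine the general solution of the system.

Coefficient matrix A = [[42, -65], [25, -38]].
Characteristic polynomial det(A - λI) = λ^2 - 4λ + 29 = 0.
Eigenvalues λ = 2 ± 5i (complex conjugate pair).
For λ=2+5i: an eigenvector is (2,1) - i(3,2) = (2 - 3i, 1 - 2i).
A real fundamental pair from Re and Im of e^((2+5i)t)v: X_1 = e^(2t)(cos(5t)·(2,1) + sin(5t)·(3,2)), X_2 = e^(2t)(sin(5t)·(2,1) - cos(5t)·(3,2)).
General solution: C_1X_1 + C_2X_2.

x(t) = 3C_1e^(2t)sin(5t) + 2C_1e^(2t)cos(5t) + 2C_2e^(2t)sin(5t) - 3C_2e^(2t)cos(5t), y(t) = 2C_1e^(2t)sin(5t) + C_1e^(2t)cos(5t) + C_2e^(2t)sin(5t) - 2C_2e^(2t)cos(5t)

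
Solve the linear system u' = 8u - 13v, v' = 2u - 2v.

Coefficient matrix A = [[8, -13], [2, -2]].
Characteristic polynomial det(A - λI) = λ^2 - 6λ + 10 = 0.
Eigenvalues λ = 3 ± i (complex conjugate pair).
For λ=3+i: an eigenvector is (-2,-1) - i(3,1) = (-2 - 3i, -1 - i).
A real fundamental pair from Re and Im of e^((3+i)t)v: X_1 = e^(3t)(cos(t)·(-2,-1) + sin(t)·(3,1)), X_2 = e^(3t)(sin(t)·(-2,-1) - cos(t)·(3,1)).
General solution: c_1X_1 + c_2X_2.

u(t) = 3c_1e^(3t)sin(t) - 2c_1e^(3t)cos(t) - 2c_2e^(3t)sin(t) - 3c_2e^(3t)cos(t), v(t) = c_1e^(3t)sin(t) - c_1e^(3t)cos(t) - c_2e^(3t)sin(t) - c_2e^(3t)cos(t)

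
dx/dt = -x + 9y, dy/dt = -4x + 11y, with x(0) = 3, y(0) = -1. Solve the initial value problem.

Coefficient matrix A = [[-1, 9], [-4, 11]].
Characteristic polynomial det(A - λI) = λ^2 - 10λ + 25 = 0.
Single eigenvalue λ = 5 with algebraic multiplicity 2.
Eigenvector v = (-3,-2); generalized eigenvector w with (A-λI)w=v is (2,1).
General solution: e^(5t)[K_1·v + K_2·(t·v + w)].
Applying x(0)=3, y(0)=-1 gives K_1=5, K_2=9.

x(t) = -27te^(5t) + 3e^(5t), y(t) = -18te^(5t) - e^(5t)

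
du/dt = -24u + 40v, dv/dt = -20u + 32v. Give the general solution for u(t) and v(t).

Coefficient matrix A = [[-24, 40], [-20, 32]].
Characteristic polynomial det(A - λI) = λ^2 - 8λ + 32 = 0.
Eigenvalues λ = 4 ± 4i (complex conjugate pair).
For λ=4+4i: an eigenvector is (3,2) - i(-1,-1) = (3 + i, 2 + i).
A real fundamental pair from Re and Im of e^((4+4i)t)v: X_1 = e^(4t)(cos(4t)·(3,2) + sin(4t)·(-1,-1)), X_2 = e^(4t)(sin(4t)·(3,2) - cos(4t)·(-1,-1)).
General solution: C_1X_1 + C_2X_2.

u(t) = -C_1e^(4t)sin(4t) + 3C_1e^(4t)cos(4t) + 3C_2e^(4t)sin(4t) + C_2e^(4t)cos(4t), v(t) = -C_1e^(4t)sin(4t) + 2C_1e^(4t)cos(4t) + 2C_2e^(4t)sin(4t) + C_2e^(4t)cos(4t)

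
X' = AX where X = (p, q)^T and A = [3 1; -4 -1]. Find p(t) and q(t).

Coefficient matrix A = [[3, 1], [-4, -1]].
Characteristic polynomial det(A - λI) = λ^2 - 2λ + 1 = 0.
Single eigenvalue λ = 1 with algebraic multiplicity 2.
Eigenvector v = (1,-2); generalized eigenvector w with (A-λI)w=v is (0,1).
General solution: e^(t)[K_1·v + K_2·(t·v + w)].

p(t) = K_1e^(t) + K_2te^(t), q(t) = -2K_1e^(t) - 2K_2te^(t) + K_2e^(t)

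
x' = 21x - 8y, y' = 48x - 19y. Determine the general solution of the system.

x(t) = C_1e^(-3t) + C_2e^(5t), y(t) = 3C_1e^(-3t) + 2C_2e^(5t)

Coefficient matrix A = [[21, -8], [48, -19]].
Characteristic polynomial det(A - λI) = λ^2 - 2λ - 15 = 0.
Eigenvalues λ = -3, 5.
For λ=-3: (A-λI) row 1 is [24, -8], so an eigenvector is (1, 3).
For λ=5: (A-λI) row 1 is [16, -8], so an eigenvector is (1, 2).
General solution: C_1e^(-3t)(1,3) + C_2e^(5t)(1,2).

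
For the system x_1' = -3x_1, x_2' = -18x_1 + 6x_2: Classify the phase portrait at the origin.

saddle

A = [[-3,0],[-18,6]]; det(A-λI) = λ^2 - 3λ - 18.
λ = -3, 6: opposite signs.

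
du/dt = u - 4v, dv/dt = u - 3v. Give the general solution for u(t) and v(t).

u(t) = 2C_1e^(-t) + 2C_2te^(-t) - C_2e^(-t), v(t) = C_1e^(-t) + C_2te^(-t) - C_2e^(-t)

Coefficient matrix A = [[1, -4], [1, -3]].
Characteristic polynomial det(A - λI) = λ^2 + 2λ + 1 = 0.
Single eigenvalue λ = -1 with algebraic multiplicity 2.
Eigenvector v = (2,1); generalized eigenvector w with (A-λI)w=v is (-1,-1).
General solution: e^(-t)[C_1·v + C_2·(t·v + w)].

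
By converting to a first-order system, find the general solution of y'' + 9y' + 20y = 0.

Let x_1 = y, x_2 = y'. Then x_1' = x_2 and x_2' = -20x_1 - 9x_2.
A = [[0,1],[-20,-9]]; det(A-λI) = λ^2 + 9λ + 20.
Eigenvalues λ = -4, -5 with eigenvectors (1,-4), (1,-5).

y(t) = K_1e^(-4t) + K_2e^(-5t)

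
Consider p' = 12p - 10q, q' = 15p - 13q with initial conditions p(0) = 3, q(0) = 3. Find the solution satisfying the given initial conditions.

Coefficient matrix A = [[12, -10], [15, -13]].
Characteristic polynomial det(A - λI) = λ^2 + λ - 6 = 0.
Eigenvalues λ = -3, 2.
For λ=-3: (A-λI) row 1 is [15, -10], so an eigenvector is (-2, -3).
For λ=2: (A-λI) row 1 is [10, -10], so an eigenvector is (1, 1).
General solution: C_1e^(-3t)(-2,-3) + C_2e^(2t)(1,1).
Applying p(0)=3, q(0)=3 gives C_1=0, C_2=3.

p(t) = 3e^(2t), q(t) = 3e^(2t)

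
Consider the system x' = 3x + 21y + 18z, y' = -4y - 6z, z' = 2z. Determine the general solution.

x(t) = c_1e^(3t) - 3c_2e^(-4t) + 3c_3e^(2t), y(t) = c_2e^(-4t) - c_3e^(2t), z(t) = c_3e^(2t)

Coefficient matrix A = [[3, 21, 18], [0, -4, -6], [0, 0, 2]].
det(A - λI) = 0 gives eigenvalues λ = 3, -4, 2.
For λ=3: eigenvector (1,0,0).
For λ=-4: eigenvector (-3,1,0).
For λ=2: eigenvector (3,-1,1).
General solution: c_1e^(3t)(1,0,0) + c_2e^(-4t)(-3,1,0) + c_3e^(2t)(3,-1,1).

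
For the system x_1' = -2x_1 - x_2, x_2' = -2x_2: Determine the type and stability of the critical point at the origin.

A = [[-2,-1],[0,-2]]; det(A-λI) = λ^2 + 4λ + 4.
repeated λ = -2 with a single eigenvector.

stable improper node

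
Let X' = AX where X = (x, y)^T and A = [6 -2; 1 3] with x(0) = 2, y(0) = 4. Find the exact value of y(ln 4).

A = [[6,-2],[1,3]]; eigenvalues λ = 4, 5.
Eigenvectors: (-1,-1) for λ=4, (2,1) for λ=5.
From the initial condition, c_1 = -6, c_2 = -2.
y(ln 4) = (-6)(4^4)(-1) + (-2)(4^5)(1) = -512.

-512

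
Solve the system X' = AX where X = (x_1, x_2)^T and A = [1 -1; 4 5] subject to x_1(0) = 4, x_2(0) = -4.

x_1(t) = -4te^(3t) + 4e^(3t), x_2(t) = 8te^(3t) - 4e^(3t)

Coefficient matrix A = [[1, -1], [4, 5]].
Characteristic polynomial det(A - λI) = λ^2 - 6λ + 9 = 0.
Single eigenvalue λ = 3 with algebraic multiplicity 2.
Eigenvector v = (-1,2); generalized eigenvector w with (A-λI)w=v is (1,-1).
General solution: e^(3t)[c_1·v + c_2·(t·v + w)].
Applying x_1(0)=4, x_2(0)=-4 gives c_1=0, c_2=4.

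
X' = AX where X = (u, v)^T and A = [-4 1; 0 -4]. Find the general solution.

Coefficient matrix A = [[-4, 1], [0, -4]].
Characteristic polynomial det(A - λI) = λ^2 + 8λ + 16 = 0.
Single eigenvalue λ = -4 with algebraic multiplicity 2.
Eigenvector v = (1,0); generalized eigenvector w with (A-λI)w=v is (-2,1).
General solution: e^(-4t)[c_1·v + c_2·(t·v + w)].

u(t) = c_1e^(-4t) + c_2te^(-4t) - 2c_2e^(-4t), v(t) = c_2e^(-4t)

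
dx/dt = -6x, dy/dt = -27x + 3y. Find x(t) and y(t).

x(t) = c_1e^(-6t), y(t) = 3c_1e^(-6t) - c_2e^(3t)

Coefficient matrix A = [[-6, 0], [-27, 3]].
Characteristic polynomial det(A - λI) = λ^2 + 3λ - 18 = 0.
Eigenvalues λ = -6, 3.
For λ=-6: (A-λI) row 2 is [-27, 9], so an eigenvector is (1, 3).
For λ=3: (A-λI) row 1 is [-9, 0], so an eigenvector is (0, -1).
General solution: c_1e^(-6t)(1,3) + c_2e^(3t)(0,-1).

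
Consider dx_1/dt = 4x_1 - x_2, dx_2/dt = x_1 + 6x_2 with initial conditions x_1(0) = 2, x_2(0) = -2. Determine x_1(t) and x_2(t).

Coefficient matrix A = [[4, -1], [1, 6]].
Characteristic polynomial det(A - λI) = λ^2 - 10λ + 25 = 0.
Single eigenvalue λ = 5 with algebraic multiplicity 2.
Eigenvector v = (-1,1); generalized eigenvector w with (A-λI)w=v is (2,-1).
General solution: e^(5t)[c_1·v + c_2·(t·v + w)].
Applying x_1(0)=2, x_2(0)=-2 gives c_1=-2, c_2=0.

x_1(t) = 2e^(5t), x_2(t) = -2e^(5t)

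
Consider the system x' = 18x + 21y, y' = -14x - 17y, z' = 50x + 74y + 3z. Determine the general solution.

x(t) = 3c_1e^(4t) - c_2e^(-3t), y(t) = -2c_1e^(4t) + c_2e^(-3t), z(t) = 2c_1e^(4t) - 4c_2e^(-3t) + c_3e^(3t)

Coefficient matrix A = [[18, 21, 0], [-14, -17, 0], [50, 74, 3]].
det(A - λI) = 0 gives eigenvalues λ = 4, -3, 3.
For λ=4: eigenvector (3,-2,2).
For λ=-3: eigenvector (-1,1,-4).
For λ=3: eigenvector (0,0,1).
General solution: c_1e^(4t)(3,-2,2) + c_2e^(-3t)(-1,1,-4) + c_3e^(3t)(0,0,1).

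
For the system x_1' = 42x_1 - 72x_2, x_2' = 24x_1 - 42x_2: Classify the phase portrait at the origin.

A = [[42,-72],[24,-42]]; det(A-λI) = λ^2 - 36.
λ = -6, 6: opposite signs.

saddle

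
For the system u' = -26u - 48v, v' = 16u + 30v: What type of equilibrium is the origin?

saddle

A = [[-26,-48],[16,30]]; det(A-λI) = λ^2 - 4λ - 12.
λ = -2, 6: opposite signs.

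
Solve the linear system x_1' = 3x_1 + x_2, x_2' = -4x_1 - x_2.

x_1(t) = -C_1e^(t) - C_2te^(t) - C_2e^(t), x_2(t) = 2C_1e^(t) + 2C_2te^(t) + C_2e^(t)

Coefficient matrix A = [[3, 1], [-4, -1]].
Characteristic polynomial det(A - λI) = λ^2 - 2λ + 1 = 0.
Single eigenvalue λ = 1 with algebraic multiplicity 2.
Eigenvector v = (-1,2); generalized eigenvector w with (A-λI)w=v is (-1,1).
General solution: e^(t)[C_1·v + C_2·(t·v + w)].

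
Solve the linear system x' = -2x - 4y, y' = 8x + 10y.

x(t) = -c_1e^(6t) - c_2e^(2t), y(t) = 2c_1e^(6t) + c_2e^(2t)

Coefficient matrix A = [[-2, -4], [8, 10]].
Characteristic polynomial det(A - λI) = λ^2 - 8λ + 12 = 0.
Eigenvalues λ = 6, 2.
For λ=6: (A-λI) row 1 is [-8, -4], so an eigenvector is (-1, 2).
For λ=2: (A-λI) row 1 is [-4, -4], so an eigenvector is (-1, 1).
General solution: c_1e^(6t)(-1,2) + c_2e^(2t)(-1,1).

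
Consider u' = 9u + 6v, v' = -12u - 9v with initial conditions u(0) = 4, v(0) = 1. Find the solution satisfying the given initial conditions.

u(t) = 9e^(3t) - 5e^(-3t), v(t) = -9e^(3t) + 10e^(-3t)

Coefficient matrix A = [[9, 6], [-12, -9]].
Characteristic polynomial det(A - λI) = λ^2 - 9 = 0.
Eigenvalues λ = 3, -3.
For λ=3: (A-λI) row 1 is [6, 6], so an eigenvector is (1, -1).
For λ=-3: (A-λI) row 1 is [12, 6], so an eigenvector is (-1, 2).
General solution: C_1e^(3t)(1,-1) + C_2e^(-3t)(-1,2).
Applying u(0)=4, v(0)=1 gives C_1=9, C_2=5.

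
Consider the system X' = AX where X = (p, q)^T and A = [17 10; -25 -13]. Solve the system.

Coefficient matrix A = [[17, 10], [-25, -13]].
Characteristic polynomial det(A - λI) = λ^2 - 4λ + 29 = 0.
Eigenvalues λ = 2 ± 5i (complex conjugate pair).
For λ=2+5i: an eigenvector is (1,-1) - i(1,-2) = (1 - i, -1 + 2i).
A real fundamental pair from Re and Im of e^((2+5i)t)v: X_1 = e^(2t)(cos(5t)·(1,-1) + sin(5t)·(1,-2)), X_2 = e^(2t)(sin(5t)·(1,-1) - cos(5t)·(1,-2)).
General solution: c_1X_1 + c_2X_2.

p(t) = c_1e^(2t)sin(5t) + c_1e^(2t)cos(5t) + c_2e^(2t)sin(5t) - c_2e^(2t)cos(5t), q(t) = -2c_1e^(2t)sin(5t) - c_1e^(2t)cos(5t) - c_2e^(2t)sin(5t) + 2c_2e^(2t)cos(5t)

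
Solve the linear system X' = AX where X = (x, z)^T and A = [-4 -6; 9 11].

Coefficient matrix A = [[-4, -6], [9, 11]].
Characteristic polynomial det(A - λI) = λ^2 - 7λ + 10 = 0.
Eigenvalues λ = 2, 5.
For λ=2: (A-λI) row 1 is [-6, -6], so an eigenvector is (1, -1).
For λ=5: (A-λI) row 1 is [-9, -6], so an eigenvector is (-2, 3).
General solution: C_1e^(2t)(1,-1) + C_2e^(5t)(-2,3).

x(t) = C_1e^(2t) - 2C_2e^(5t), z(t) = -C_1e^(2t) + 3C_2e^(5t)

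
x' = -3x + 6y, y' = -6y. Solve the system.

x(t) = -K_1e^(-3t) + 2K_2e^(-6t), y(t) = -K_2e^(-6t)

Coefficient matrix A = [[-3, 6], [0, -6]].
Characteristic polynomial det(A - λI) = λ^2 + 9λ + 18 = 0.
Eigenvalues λ = -3, -6.
For λ=-3: (A-λI) row 1 is [0, 6], so an eigenvector is (-1, 0).
For λ=-6: (A-λI) row 1 is [3, 6], so an eigenvector is (2, -1).
General solution: K_1e^(-3t)(-1,0) + K_2e^(-6t)(2,-1).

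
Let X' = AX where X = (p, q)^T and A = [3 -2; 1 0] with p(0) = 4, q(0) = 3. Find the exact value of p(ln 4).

40

A = [[3,-2],[1,0]]; eigenvalues λ = 1, 2.
Eigenvectors: (-1,-1) for λ=1, (2,1) for λ=2.
From the initial condition, c_1 = -2, c_2 = 1.
p(ln 4) = (-2)(4^1)(-1) + (1)(4^2)(2) = 40.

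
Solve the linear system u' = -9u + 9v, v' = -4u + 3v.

u(t) = 3K_1e^(-3t) + 3K_2te^(-3t) + K_2e^(-3t), v(t) = 2K_1e^(-3t) + 2K_2te^(-3t) + K_2e^(-3t)

Coefficient matrix A = [[-9, 9], [-4, 3]].
Characteristic polynomial det(A - λI) = λ^2 + 6λ + 9 = 0.
Single eigenvalue λ = -3 with algebraic multiplicity 2.
Eigenvector v = (3,2); generalized eigenvector w with (A-λI)w=v is (1,1).
General solution: e^(-3t)[K_1·v + K_2·(t·v + w)].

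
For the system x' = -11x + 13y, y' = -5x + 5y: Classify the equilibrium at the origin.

stable spiral

A = [[-11,13],[-5,5]]; det(A-λI) = λ^2 + 6λ + 10.
λ = -3 ± i: negative real part.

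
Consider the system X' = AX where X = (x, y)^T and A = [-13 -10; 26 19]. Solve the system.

x(t) = K_1e^(3t)sin(2t) - 2K_1e^(3t)cos(2t) - 2K_2e^(3t)sin(2t) - K_2e^(3t)cos(2t), y(t) = -2K_1e^(3t)sin(2t) + 3K_1e^(3t)cos(2t) + 3K_2e^(3t)sin(2t) + 2K_2e^(3t)cos(2t)

Coefficient matrix A = [[-13, -10], [26, 19]].
Characteristic polynomial det(A - λI) = λ^2 - 6λ + 13 = 0.
Eigenvalues λ = 3 ± 2i (complex conjugate pair).
For λ=3+2i: an eigenvector is (-2,3) - i(1,-2) = (-2 - i, 3 + 2i).
A real fundamental pair from Re and Im of e^((3+2i)t)v: X_1 = e^(3t)(cos(2t)·(-2,3) + sin(2t)·(1,-2)), X_2 = e^(3t)(sin(2t)·(-2,3) - cos(2t)·(1,-2)).
General solution: K_1X_1 + K_2X_2.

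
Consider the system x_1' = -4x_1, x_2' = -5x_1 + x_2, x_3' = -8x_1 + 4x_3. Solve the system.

x_1(t) = c_1e^(-4t), x_2(t) = c_1e^(-4t) + c_2e^(t), x_3(t) = c_1e^(-4t) + c_3e^(4t)

Coefficient matrix A = [[-4, 0, 0], [-5, 1, 0], [-8, 0, 4]].
det(A - λI) = 0 gives eigenvalues λ = -4, 1, 4.
For λ=-4: eigenvector (1,1,1).
For λ=1: eigenvector (0,1,0).
For λ=4: eigenvector (0,0,1).
General solution: c_1e^(-4t)(1,1,1) + c_2e^(t)(0,1,0) + c_3e^(4t)(0,0,1).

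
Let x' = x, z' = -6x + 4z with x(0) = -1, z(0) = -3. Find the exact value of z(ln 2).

A = [[1,0],[-6,4]]; eigenvalues λ = 1, 4.
Eigenvectors: (-1,-2) for λ=1, (0,1) for λ=4.
From the initial condition, c_1 = 1, c_2 = -1.
z(ln 2) = (1)(2^1)(-2) + (-1)(2^4)(1) = -20.

-20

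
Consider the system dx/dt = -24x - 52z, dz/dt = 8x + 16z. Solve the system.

x(t) = 3C_1e^(-4t)sin(4t) + 2C_1e^(-4t)cos(4t) + 2C_2e^(-4t)sin(4t) - 3C_2e^(-4t)cos(4t), z(t) = -C_1e^(-4t)sin(4t) - C_1e^(-4t)cos(4t) - C_2e^(-4t)sin(4t) + C_2e^(-4t)cos(4t)

Coefficient matrix A = [[-24, -52], [8, 16]].
Characteristic polynomial det(A - λI) = λ^2 + 8λ + 32 = 0.
Eigenvalues λ = -4 ± 4i (complex conjugate pair).
For λ=-4+4i: an eigenvector is (2,-1) - i(3,-1) = (2 - 3i, -1 + i).
A real fundamental pair from Re and Im of e^((-4+4i)t)v: X_1 = e^(-4t)(cos(4t)·(2,-1) + sin(4t)·(3,-1)), X_2 = e^(-4t)(sin(4t)·(2,-1) - cos(4t)·(3,-1)).
General solution: C_1X_1 + C_2X_2.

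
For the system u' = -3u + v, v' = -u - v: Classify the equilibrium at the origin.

stable improper node

A = [[-3,1],[-1,-1]]; det(A-λI) = λ^2 + 4λ + 4.
repeated λ = -2 with a single eigenvector.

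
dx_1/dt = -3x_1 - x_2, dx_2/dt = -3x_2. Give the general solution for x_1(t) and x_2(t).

Coefficient matrix A = [[-3, -1], [0, -3]].
Characteristic polynomial det(A - λI) = λ^2 + 6λ + 9 = 0.
Single eigenvalue λ = -3 with algebraic multiplicity 2.
Eigenvector v = (1,0); generalized eigenvector w with (A-λI)w=v is (1,-1).
General solution: e^(-3t)[c_1·v + c_2·(t·v + w)].

x_1(t) = c_1e^(-3t) + c_2te^(-3t) + c_2e^(-3t), x_2(t) = -c_2e^(-3t)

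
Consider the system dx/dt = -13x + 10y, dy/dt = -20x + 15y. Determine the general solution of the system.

Coefficient matrix A = [[-13, 10], [-20, 15]].
Characteristic polynomial det(A - λI) = λ^2 - 2λ + 5 = 0.
Eigenvalues λ = 1 ± 2i (complex conjugate pair).
For λ=1+2i: an eigenvector is (2,3) - i(1,1) = (2 - i, 3 - i).
A real fundamental pair from Re and Im of e^((1+2i)t)v: X_1 = e^(t)(cos(2t)·(2,3) + sin(2t)·(1,1)), X_2 = e^(t)(sin(2t)·(2,3) - cos(2t)·(1,1)).
General solution: C_1X_1 + C_2X_2.

x(t) = C_1e^(t)sin(2t) + 2C_1e^(t)cos(2t) + 2C_2e^(t)sin(2t) - C_2e^(t)cos(2t), y(t) = C_1e^(t)sin(2t) + 3C_1e^(t)cos(2t) + 3C_2e^(t)sin(2t) - C_2e^(t)cos(2t)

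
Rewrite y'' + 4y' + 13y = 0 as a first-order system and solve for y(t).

Let x_1 = y, x_2 = y'. Then x_1' = x_2 and x_2' = -13x_1 - 4x_2.
A = [[0,1],[-13,-4]]; det(A-λI) = λ^2 + 4λ + 13.
Eigenvalues λ = -2 ± 3i.

y(t) = c_1e^(-2t)cos(3t) + c_2e^(-2t)sin(3t)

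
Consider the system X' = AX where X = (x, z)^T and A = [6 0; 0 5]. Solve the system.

Coefficient matrix A = [[6, 0], [0, 5]].
Characteristic polynomial det(A - λI) = λ^2 - 11λ + 30 = 0.
Eigenvalues λ = 5, 6.
For λ=5: (A-λI) row 1 is [1, 0], so an eigenvector is (0, 1).
For λ=6: (A-λI) row 2 is [0, -1], so an eigenvector is (-1, 0).
General solution: K_1e^(5t)(0,1) + K_2e^(6t)(-1,0).

x(t) = -K_2e^(6t), z(t) = K_1e^(5t)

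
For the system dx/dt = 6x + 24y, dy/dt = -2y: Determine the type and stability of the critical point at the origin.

saddle

A = [[6,24],[0,-2]]; det(A-λI) = λ^2 - 4λ - 12.
λ = -2, 6: opposite signs.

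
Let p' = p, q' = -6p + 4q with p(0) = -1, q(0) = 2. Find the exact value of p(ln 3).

-3

A = [[1,0],[-6,4]]; eigenvalues λ = 4, 1.
Eigenvectors: (0,-1) for λ=4, (-1,-2) for λ=1.
From the initial condition, c_1 = -4, c_2 = 1.
p(ln 3) = (-4)(3^4)(0) + (1)(3^1)(-1) = -3.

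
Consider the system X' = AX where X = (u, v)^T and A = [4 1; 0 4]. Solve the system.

u(t) = K_1e^(4t) + K_2te^(4t) - 2K_2e^(4t), v(t) = K_2e^(4t)

Coefficient matrix A = [[4, 1], [0, 4]].
Characteristic polynomial det(A - λI) = λ^2 - 8λ + 16 = 0.
Single eigenvalue λ = 4 with algebraic multiplicity 2.
Eigenvector v = (1,0); generalized eigenvector w with (A-λI)w=v is (-2,1).
General solution: e^(4t)[K_1·v + K_2·(t·v + w)].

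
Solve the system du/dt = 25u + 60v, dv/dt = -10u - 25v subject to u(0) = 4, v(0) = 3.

Coefficient matrix A = [[25, 60], [-10, -25]].
Characteristic polynomial det(A - λI) = λ^2 - 25 = 0.
Eigenvalues λ = -5, 5.
For λ=-5: (A-λI) row 1 is [30, 60], so an eigenvector is (-2, 1).
For λ=5: (A-λI) row 1 is [20, 60], so an eigenvector is (-3, 1).
General solution: c_1e^(-5t)(-2,1) + c_2e^(5t)(-3,1).
Applying u(0)=4, v(0)=3 gives c_1=13, c_2=-10.

u(t) = 30e^(5t) - 26e^(-5t), v(t) = -10e^(5t) + 13e^(-5t)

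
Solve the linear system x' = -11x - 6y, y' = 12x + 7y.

Coefficient matrix A = [[-11, -6], [12, 7]].
Characteristic polynomial det(A - λI) = λ^2 + 4λ - 5 = 0.
Eigenvalues λ = -5, 1.
For λ=-5: (A-λI) row 1 is [-6, -6], so an eigenvector is (1, -1).
For λ=1: (A-λI) row 1 is [-12, -6], so an eigenvector is (-1, 2).
General solution: c_1e^(-5t)(1,-1) + c_2e^(t)(-1,2).

x(t) = c_1e^(-5t) - c_2e^(t), y(t) = -c_1e^(-5t) + 2c_2e^(t)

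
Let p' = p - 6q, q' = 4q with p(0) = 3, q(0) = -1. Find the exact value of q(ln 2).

-16

A = [[1,-6],[0,4]]; eigenvalues λ = 4, 1.
Eigenvectors: (-2,1) for λ=4, (-1,0) for λ=1.
From the initial condition, c_1 = -1, c_2 = -1.
q(ln 2) = (-1)(2^4)(1) + (-1)(2^1)(0) = -16.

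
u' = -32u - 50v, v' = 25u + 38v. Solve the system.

Coefficient matrix A = [[-32, -50], [25, 38]].
Characteristic polynomial det(A - λI) = λ^2 - 6λ + 34 = 0.
Eigenvalues λ = 3 ± 5i (complex conjugate pair).
For λ=3+5i: an eigenvector is (1,-1) - i(3,-2) = (1 - 3i, -1 + 2i).
A real fundamental pair from Re and Im of e^((3+5i)t)v: X_1 = e^(3t)(cos(5t)·(1,-1) + sin(5t)·(3,-2)), X_2 = e^(3t)(sin(5t)·(1,-1) - cos(5t)·(3,-2)).
General solution: C_1X_1 + C_2X_2.

u(t) = 3C_1e^(3t)sin(5t) + C_1e^(3t)cos(5t) + C_2e^(3t)sin(5t) - 3C_2e^(3t)cos(5t), v(t) = -2C_1e^(3t)sin(5t) - C_1e^(3t)cos(5t) - C_2e^(3t)sin(5t) + 2C_2e^(3t)cos(5t)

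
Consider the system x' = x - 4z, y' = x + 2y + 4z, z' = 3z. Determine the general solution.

Coefficient matrix A = [[1, 0, -4], [1, 2, 4], [0, 0, 3]].
det(A - λI) = 0 gives eigenvalues λ = 3, 2, 1.
For λ=3: eigenvector (2,-2,-1).
For λ=2: eigenvector (0,1,0).
For λ=1: eigenvector (1,-1,0).
General solution: K_1e^(3t)(2,-2,-1) + K_2e^(2t)(0,1,0) + K_3e^(t)(1,-1,0).

x(t) = 2K_1e^(3t) + K_3e^(t), y(t) = -2K_1e^(3t) + K_2e^(2t) - K_3e^(t), z(t) = -K_1e^(3t)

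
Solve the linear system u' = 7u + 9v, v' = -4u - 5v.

u(t) = -3c_1e^(t) - 3c_2te^(t) + c_2e^(t), v(t) = 2c_1e^(t) + 2c_2te^(t) - c_2e^(t)

Coefficient matrix A = [[7, 9], [-4, -5]].
Characteristic polynomial det(A - λI) = λ^2 - 2λ + 1 = 0.
Single eigenvalue λ = 1 with algebraic multiplicity 2.
Eigenvector v = (-3,2); generalized eigenvector w with (A-λI)w=v is (1,-1).
General solution: e^(t)[c_1·v + c_2·(t·v + w)].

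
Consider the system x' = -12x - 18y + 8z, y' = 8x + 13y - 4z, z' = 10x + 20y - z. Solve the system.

x(t) = -2K_1e^(-3t) + K_2e^(4t) + 4K_3e^(-t), y(t) = K_1e^(-3t) - 2K_3e^(-t), z(t) = 2K_2e^(4t) + K_3e^(-t)

Coefficient matrix A = [[-12, -18, 8], [8, 13, -4], [10, 20, -1]].
det(A - λI) = 0 gives eigenvalues λ = -3, 4, -1.
For λ=-3: eigenvector (-2,1,0).
For λ=4: eigenvector (1,0,2).
For λ=-1: eigenvector (4,-2,1).
General solution: K_1e^(-3t)(-2,1,0) + K_2e^(4t)(1,0,2) + K_3e^(-t)(4,-2,1).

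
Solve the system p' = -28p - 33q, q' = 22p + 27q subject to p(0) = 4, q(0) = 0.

p(t) = -8e^(5t) + 12e^(-6t), q(t) = 8e^(5t) - 8e^(-6t)

Coefficient matrix A = [[-28, -33], [22, 27]].
Characteristic polynomial det(A - λI) = λ^2 + λ - 30 = 0.
Eigenvalues λ = -6, 5.
For λ=-6: (A-λI) row 1 is [-22, -33], so an eigenvector is (-3, 2).
For λ=5: (A-λI) row 1 is [-33, -33], so an eigenvector is (1, -1).
General solution: C_1e^(-6t)(-3,2) + C_2e^(5t)(1,-1).
Applying p(0)=4, q(0)=0 gives C_1=-4, C_2=-8.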